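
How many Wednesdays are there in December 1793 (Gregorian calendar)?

December 1793 has 31 days and begins on Sunday.
The first Wednesday is December 4.
Wednesdays fall on 4, 11, 18, 25 — that's 4.

4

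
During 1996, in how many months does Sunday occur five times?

4

A month of length L has five Sundays iff its first Sunday is on day ≤ L−28 (so day 1–3 in a 31-day month, 1–2 in a 30-day month, day 1 in a leap February).
Checking each month of 1996: Jan starts Mon (31d); Feb starts Thu (29d); Mar starts Fri (31d) ✓; Apr starts Mon (30d); May starts Wed (31d); Jun starts Sat (30d) ✓; Jul starts Mon (31d); Aug starts Thu (31d); Sep starts Sun (30d) ✓; Oct starts Tue (31d); Nov starts Fri (30d); Dec starts Sun (31d) ✓.
Five-Sunday months: March, June, September, December → 4.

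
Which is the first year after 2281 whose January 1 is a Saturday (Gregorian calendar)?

2287

Jan 1 advances by 2 weekdays after a leap year and by 1 after a common year.
2281: Jan 1 is Saturday.
2282: Sunday
2283: Monday
2284: Tuesday (leap)
2285: Thursday
2286: Friday
2287: Saturday
2287 begins on a Saturday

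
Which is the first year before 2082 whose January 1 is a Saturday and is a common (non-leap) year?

2078

Jan 1 advances by 2 weekdays after a leap year and by 1 after a common year.
2082: Jan 1 is Thursday.
2081: Wednesday
2080: Monday (leap)
2079: Sunday
2078: Saturday
2078 begins on a Saturday and is a common year.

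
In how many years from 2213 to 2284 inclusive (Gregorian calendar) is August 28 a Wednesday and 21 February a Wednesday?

3

Check each year's weekday for August 28 and 21 February:
  2213: Sat/Sun  2214: Sun/Mon  2215: Mon/Tue  2216: Wed/Wed ✓  2217: Thu/Fri  2218: Fri/Sat  2219: Sat/Sun  2220: Mon/Mon  2221: Tue/Wed  2222: Wed/Thu  2223: Thu/Fri  2224: Sat/Sat  2225: Sun/Mon  2226: Mon/Tue  …(44 more)…  2271: Mon/Tue  2272: Wed/Wed ✓  2273: Thu/Fri  2274: Fri/Sat  2275: Sat/Sun  2276: Mon/Mon  2277: Tue/Wed  2278: Wed/Thu  2279: Thu/Fri  2280: Sat/Sat  2281: Sun/Mon  2282: Mon/Tue  2283: Tue/Wed  2284: Thu/Thu
Both conditions hold in: 2216, 2244, 2272 — 3.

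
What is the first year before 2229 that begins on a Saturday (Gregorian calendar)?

Jan 1 advances by 2 weekdays after a leap year and by 1 after a common year.
2229: Jan 1 is Thursday.
2228: Tuesday (leap)
2227: Monday
2226: Sunday
2225: Saturday
2225 begins on a Saturday

2225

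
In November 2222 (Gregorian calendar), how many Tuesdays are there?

4

November 2222 has 30 days and begins on Friday.
The first Tuesday is November 5.
Tuesdays fall on 5, 12, 19, 26 — that's 4.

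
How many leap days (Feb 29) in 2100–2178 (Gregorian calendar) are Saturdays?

Leap years in 2100–2178: 19 of them.
Feb 29 weekday advances by 5 (mod 7) from one leap year to the next four years later (or differs when a century non-leap intervenes).
Leap-day weekdays: 2104:Fri 2108:Wed 2112:Mon 2116:Sat✓ 2120:Thu 2124:Tue 2128:Sun 2132:Fri 2136:Wed 2140:Mon 2144:Sat✓ 2148:Thu 2152:Tue 2156:Sun 2160:Fri 2164:Wed 2168:Mon 2172:Sat✓ 2176:Thu
Saturday: 2116, 2144, 2172 → 3.

3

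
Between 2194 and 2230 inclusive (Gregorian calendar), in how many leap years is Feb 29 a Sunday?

Leap years in 2194–2230: 8 of them.
Feb 29 weekday advances by 5 (mod 7) from one leap year to the next four years later (or differs when a century non-leap intervenes).
Leap-day weekdays: 2196:Mon 2204:Wed 2208:Mon 2212:Sat 2216:Thu 2220:Tue 2224:Sun✓ 2228:Fri
Sunday: 2224 → 1.

1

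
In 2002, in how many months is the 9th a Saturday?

Check the 9th of each month of 2002: Jan 9: Wed, Feb 9: Sat, Mar 9: Sat, Apr 9: Tue, May 9: Thu, Jun 9: Sun, Jul 9: Tue, Aug 9: Fri, Sep 9: Mon, Oct 9: Wed, Nov 9: Sat, Dec 9: Mon.
Saturday occurs in February, March, November — 3 months.

3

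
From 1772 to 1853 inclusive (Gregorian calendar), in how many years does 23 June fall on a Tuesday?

Track 23 June's weekday year by year (advancing +1, or +2 across a Feb 29):
  1772: Tue ✓  1773: Wed (+1)  1774: Thu (+1)  1775: Fri (+1)  1776: Sun (+2)
  1777: Mon (+1)  1778: Tue (+1) ✓  1779: Wed (+1)  1780: Fri (+2)  1781: Sat (+1)
  1782: Sun (+1)  1783: Mon (+1)  1784: Wed (+2)  1785: Thu (+1)  … (54 more years) …
  1840: Tue (+2) ✓  1841: Wed (+1)  1842: Thu (+1)  1843: Fri (+1)  1844: Sun (+2)
  1845: Mon (+1)  1846: Tue (+1) ✓  1847: Wed (+1)  1848: Fri (+2)  1849: Sat (+1)
  1850: Sun (+1)  1851: Mon (+1)  1852: Wed (+2)  1853: Thu (+1)
Tuesday years: 1772, 1778, 1789, 1795, 1801, 1807, 1812, 1818, 1829, 1835, 1840, 1846 — 12 in total.

12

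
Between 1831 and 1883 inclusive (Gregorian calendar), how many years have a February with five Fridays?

1

February has 28 days (29 in leap years); it has five Fridays when Friday falls among the first (month-length − 28) days — i.e. when February 1 is Friday in a leap year (never in a common year).
February 1 by year: 1831:Tue 1832:Wed 1833:Fri 1834:Sat 1835:Sun 1836:Mon 1837:Wed 1838:Thu 1839:Fri 1840:Sat 1841:Mon 1842:Tue 1843:Wed 1844:Thu 1845:Sat …(23 more)… 1869:Mon 1870:Tue 1871:Wed 1872:Thu 1873:Sat 1874:Sun 1875:Mon 1876:Tue 1877:Thu 1878:Fri 1879:Sat 1880:Sun 1881:Tue 1882:Wed 1883:Thu
Years with five Fridays: 1856 → 1.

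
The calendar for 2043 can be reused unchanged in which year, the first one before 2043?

2037

Two years share a calendar iff Jan 1 falls on the same weekday and both are leap or both are common. 2043: Jan 1 is Thursday, common year.
2042: Jan 1 Wednesday, common
2041: Jan 1 Tuesday, common
2040: Jan 1 Sunday, leap
2039: Jan 1 Saturday, common
2038: Jan 1 Friday, common
2037: Jan 1 Thursday, common
2037 matches on both conditions.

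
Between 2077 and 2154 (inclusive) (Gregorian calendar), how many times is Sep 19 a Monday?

Track Sep 19's weekday year by year (advancing +1, or +2 across a Feb 29):
  2077: Sun  2078: Mon (+1) ✓  2079: Tue (+1)  2080: Thu (+2)  2081: Fri (+1)
  2082: Sat (+1)  2083: Sun (+1)  2084: Tue (+2)  2085: Wed (+1)  2086: Thu (+1)
  2087: Fri (+1)  2088: Sun (+2)  2089: Mon (+1) ✓  2090: Tue (+1)  … (50 more years) …
  2141: Tue (+1)  2142: Wed (+1)  2143: Thu (+1)  2144: Sat (+2)  2145: Sun (+1)
  2146: Mon (+1) ✓  2147: Tue (+1)  2148: Thu (+2)  2149: Fri (+1)  2150: Sat (+1)
  2151: Sun (+1)  2152: Tue (+2)  2153: Wed (+1)  2154: Thu (+1)
Monday years: 2078, 2089, 2095, 2101, 2107, 2112, 2118, 2129, 2135, 2140, 2146 — 11 in total.

11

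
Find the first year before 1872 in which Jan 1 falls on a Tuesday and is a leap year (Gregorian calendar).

Jan 1 advances by 2 weekdays after a leap year and by 1 after a common year.
1872: Jan 1 is Monday (leap).
1871: Sunday
1870: Saturday
1869: Friday
1868: Wednesday (leap)
1867: Tuesday
1866: Monday
1865: Sunday
1864: Friday (leap)
1863: Thursday
1862: Wednesday
1861: Tuesday
1860: Sunday (leap)
1859: Saturday
1858: Friday
1857: Thursday
1856: Tuesday (leap)
1856 begins on a Tuesday and is a leap year.

1856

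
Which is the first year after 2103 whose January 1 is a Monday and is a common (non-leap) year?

Jan 1 advances by 2 weekdays after a leap year and by 1 after a common year.
2103: Jan 1 is Monday.
2104: Tuesday (leap)
2105: Thursday
2106: Friday
2107: Saturday
2108: Sunday (leap)
2109: Tuesday
2110: Wednesday
2111: Thursday
2112: Friday (leap)
2113: Sunday
2114: Monday
2114 begins on a Monday and is a common year.

2114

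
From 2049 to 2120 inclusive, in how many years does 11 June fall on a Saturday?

11

Track 11 June's weekday year by year (advancing +1, or +2 across a Feb 29):
  2049: Fri  2050: Sat (+1) ✓  2051: Sun (+1)  2052: Tue (+2)  2053: Wed (+1)
  2054: Thu (+1)  2055: Fri (+1)  2056: Sun (+2)  2057: Mon (+1)  2058: Tue (+1)
  2059: Wed (+1)  2060: Fri (+2)  2061: Sat (+1) ✓  2062: Sun (+1)  … (44 more years) …
  2107: Sat (+1) ✓  2108: Mon (+2)  2109: Tue (+1)  2110: Wed (+1)  2111: Thu (+1)
  2112: Sat (+2) ✓  2113: Sun (+1)  2114: Mon (+1)  2115: Tue (+1)  2116: Thu (+2)
  2117: Fri (+1)  2118: Sat (+1) ✓  2119: Sun (+1)  2120: Tue (+2)
Saturday years: 2050, 2061, 2067, 2072, 2078, 2089, 2095, 2101, 2107, 2112, 2118 — 11 in total.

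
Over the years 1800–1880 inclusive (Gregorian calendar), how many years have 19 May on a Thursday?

Track 19 May's weekday year by year (advancing +1, or +2 across a Feb 29):
  1800: Mon  1801: Tue (+1)  1802: Wed (+1)  1803: Thu (+1) ✓  1804: Sat (+2)
  1805: Sun (+1)  1806: Mon (+1)  1807: Tue (+1)  1808: Thu (+2) ✓  1809: Fri (+1)
  1810: Sat (+1)  1811: Sun (+1)  1812: Tue (+2)  1813: Wed (+1)  … (53 more years) …
  1867: Sun (+1)  1868: Tue (+2)  1869: Wed (+1)  1870: Thu (+1) ✓  1871: Fri (+1)
  1872: Sun (+2)  1873: Mon (+1)  1874: Tue (+1)  1875: Wed (+1)  1876: Fri (+2)
  1877: Sat (+1)  1878: Sun (+1)  1879: Mon (+1)  1880: Wed (+2)
Thursday years: 1803, 1808, 1814, 1825, 1831, 1836, 1842, 1853, 1859, 1864, 1870 — 11 in total.

11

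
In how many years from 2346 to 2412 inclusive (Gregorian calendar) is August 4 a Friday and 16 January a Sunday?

Check each year's weekday for August 4 and 16 January:
  2346: Sun/Wed  2347: Mon/Thu  2348: Wed/Fri  2349: Thu/Sun  2350: Fri/Mon  2351: Sat/Tue  2352: Mon/Wed  2353: Tue/Fri  2354: Wed/Sat  2355: Thu/Sun  2356: Sat/Mon  2357: Sun/Wed  2358: Mon/Thu  2359: Tue/Fri  …(39 more)…  2399: Wed/Sat  2400: Fri/Sun ✓  2401: Sat/Tue  2402: Sun/Wed  2403: Mon/Thu  2404: Wed/Fri  2405: Thu/Sun  2406: Fri/Mon  2407: Sat/Tue  2408: Mon/Wed  2409: Tue/Fri  2410: Wed/Sat  2411: Thu/Sun  2412: Sat/Mon
Both conditions hold in: 2372, 2400 — 2.

2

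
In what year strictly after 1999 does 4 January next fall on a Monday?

From one year to the next, a fixed date's weekday advances by 1, or by 2 when a Feb 29 lies between the two dates.
1999: January 4 is Monday.
2000: Tuesday (+1)
2001: Thursday (+2)
2002: Friday (+1)
2003: Saturday (+1)
2004: Sunday (+1)
2005: Tuesday (+2)
2006: Wednesday (+1)
2007: Thursday (+1)
2008: Friday (+1)
2009: Sunday (+2)
2010: Monday (+1)
4 January falls on a Monday in 2010.

2010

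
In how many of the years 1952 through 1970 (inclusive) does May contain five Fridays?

10

May has 31 days; it has five Fridays when Friday falls among the first (month-length − 28) days — i.e. when May 1 is one of Friday/Thursday/Wednesday.
May 1 by year: 1952:Thu✓ 1953:Fri✓ 1954:Sat 1955:Sun 1956:Tue 1957:Wed✓ 1958:Thu✓ 1959:Fri✓ 1960:Sun 1961:Mon 1962:Tue 1963:Wed✓ 1964:Fri✓ 1965:Sat 1966:Sun 1967:Mon 1968:Wed✓ 1969:Thu✓ 1970:Fri✓
Years with five Fridays: 1952, 1953, 1957, 1958, 1959, 1963, 1964, 1968, 1969, 1970 → 10.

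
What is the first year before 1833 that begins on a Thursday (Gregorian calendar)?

1829

Jan 1 advances by 2 weekdays after a leap year and by 1 after a common year.
1833: Jan 1 is Tuesday.
1832: Sunday (leap)
1831: Saturday
1830: Friday
1829: Thursday
1829 begins on a Thursday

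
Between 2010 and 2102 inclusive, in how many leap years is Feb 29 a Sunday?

Leap years in 2010–2102: 22 of them.
Feb 29 weekday advances by 5 (mod 7) from one leap year to the next four years later (or differs when a century non-leap intervenes).
Leap-day weekdays: 2012:Wed 2016:Mon 2020:Sat 2024:Thu 2028:Tue 2032:Sun✓ 2036:Fri 2040:Wed 2044:Mon 2048:Sat 2052:Thu 2056:Tue 2060:Sun✓ 2064:Fri 2068:Wed 2072:Mon 2076:Sat 2080:Thu 2084:Tue 2088:Sun✓ 2092:Fri 2096:Wed
Sunday: 2032, 2060, 2088 → 3.

3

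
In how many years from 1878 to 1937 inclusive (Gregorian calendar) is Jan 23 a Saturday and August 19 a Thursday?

Check each year's weekday for Jan 23 and August 19:
  1878: Wed/Mon  1879: Thu/Tue  1880: Fri/Thu  1881: Sun/Fri  1882: Mon/Sat  1883: Tue/Sun  1884: Wed/Tue  1885: Fri/Wed  1886: Sat/Thu ✓  1887: Sun/Fri  1888: Mon/Sun  1889: Wed/Mon  1890: Thu/Tue  1891: Fri/Wed  …(32 more)…  1924: Wed/Tue  1925: Fri/Wed  1926: Sat/Thu ✓  1927: Sun/Fri  1928: Mon/Sun  1929: Wed/Mon  1930: Thu/Tue  1931: Fri/Wed  1932: Sat/Fri  1933: Mon/Sat  1934: Tue/Sun  1935: Wed/Mon  1936: Thu/Wed  1937: Sat/Thu ✓
Both conditions hold in: 1886, 1897, 1909, 1915, 1926, 1937 — 6.

6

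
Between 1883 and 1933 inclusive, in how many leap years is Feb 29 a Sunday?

Leap years in 1883–1933: 12 of them.
Feb 29 weekday advances by 5 (mod 7) from one leap year to the next four years later (or differs when a century non-leap intervenes).
Leap-day weekdays: 1884:Fri 1888:Wed 1892:Mon 1896:Sat 1904:Mon 1908:Sat 1912:Thu 1916:Tue 1920:Sun✓ 1924:Fri 1928:Wed 1932:Mon
Sunday: 1920 → 1.

1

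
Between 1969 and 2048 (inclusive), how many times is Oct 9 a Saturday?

11

Track Oct 9's weekday year by year (advancing +1, or +2 across a Feb 29):
  1969: Thu  1970: Fri (+1)  1971: Sat (+1) ✓  1972: Mon (+2)  1973: Tue (+1)
  1974: Wed (+1)  1975: Thu (+1)  1976: Sat (+2) ✓  1977: Sun (+1)  1978: Mon (+1)
  1979: Tue (+1)  1980: Thu (+2)  1981: Fri (+1)  1982: Sat (+1) ✓  … (52 more years) …
  2035: Tue (+1)  2036: Thu (+2)  2037: Fri (+1)  2038: Sat (+1) ✓  2039: Sun (+1)
  2040: Tue (+2)  2041: Wed (+1)  2042: Thu (+1)  2043: Fri (+1)  2044: Sun (+2)
  2045: Mon (+1)  2046: Tue (+1)  2047: Wed (+1)  2048: Fri (+2)
Saturday years: 1971, 1976, 1982, 1993, 1999, 2004, 2010, 2021, 2027, 2032, 2038 — 11 in total.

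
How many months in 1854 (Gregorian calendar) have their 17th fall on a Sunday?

Check the 17th of each month of 1854: Jan 17: Tue, Feb 17: Fri, Mar 17: Fri, Apr 17: Mon, May 17: Wed, Jun 17: Sat, Jul 17: Mon, Aug 17: Thu, Sep 17: Sun, Oct 17: Tue, Nov 17: Fri, Dec 17: Sun.
Sunday occurs in September, December — 2 months.

2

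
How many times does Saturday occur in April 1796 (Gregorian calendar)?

5

April 1796 has 30 days and begins on Friday.
The first Saturday is April 2.
Saturdays fall on 2, 9, 16, 23, 30 — that's 5.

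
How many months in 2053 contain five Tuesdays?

A month of length L has five Tuesdays iff its first Tuesday is on day ≤ L−28 (so day 1–3 in a 31-day month, 1–2 in a 30-day month, day 1 in a leap February).
Checking each month of 2053: Jan starts Wed (31d); Feb starts Sat (28d); Mar starts Sat (31d); Apr starts Tue (30d) ✓; May starts Thu (31d); Jun starts Sun (30d); Jul starts Tue (31d) ✓; Aug starts Fri (31d); Sep starts Mon (30d) ✓; Oct starts Wed (31d); Nov starts Sat (30d); Dec starts Mon (31d) ✓.
Five-Tuesday months: April, July, September, December → 4.

4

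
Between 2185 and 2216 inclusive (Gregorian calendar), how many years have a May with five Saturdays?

12

May has 31 days; it has five Saturdays when Saturday falls among the first (month-length − 28) days — i.e. when May 1 is one of Saturday/Friday/Thursday.
May 1 by year: 2185:Sun 2186:Mon 2187:Tue 2188:Thu✓ 2189:Fri✓ 2190:Sat✓ 2191:Sun 2192:Tue 2193:Wed 2194:Thu✓ 2195:Fri✓ 2196:Sun 2197:Mon 2198:Tue 2199:Wed 2200:Thu✓ 2201:Fri✓ 2202:Sat✓ 2203:Sun 2204:Tue 2205:Wed 2206:Thu✓ 2207:Fri✓ 2208:Sun 2209:Mon 2210:Tue 2211:Wed 2212:Fri✓ 2213:Sat✓ 2214:Sun 2215:Mon 2216:Wed
Years with five Saturdays: 2188, 2189, 2190, 2194, 2195, 2200, 2201, 2202, 2206, 2207, 2212, 2213 → 12.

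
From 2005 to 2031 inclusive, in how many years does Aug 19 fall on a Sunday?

4

Track Aug 19's weekday year by year (advancing +1, or +2 across a Feb 29):
  2005: Fri  2006: Sat (+1)  2007: Sun (+1) ✓  2008: Tue (+2)  2009: Wed (+1)
  2010: Thu (+1)  2011: Fri (+1)  2012: Sun (+2) ✓  2013: Mon (+1)  2014: Tue (+1)
  2015: Wed (+1)  2016: Fri (+2)  2017: Sat (+1)  2018: Sun (+1) ✓  2019: Mon (+1)
  2020: Wed (+2)  2021: Thu (+1)  2022: Fri (+1)  2023: Sat (+1)  2024: Mon (+2)
  2025: Tue (+1)  2026: Wed (+1)  2027: Thu (+1)  2028: Sat (+2)  2029: Sun (+1) ✓
  2030: Mon (+1)  2031: Tue (+1)
Sunday years: 2007, 2012, 2018, 2029 — 4 in total.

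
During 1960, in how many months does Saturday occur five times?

A month of length L has five Saturdays iff its first Saturday is on day ≤ L−28 (so day 1–3 in a 31-day month, 1–2 in a 30-day month, day 1 in a leap February).
Checking each month of 1960: Jan starts Fri (31d) ✓; Feb starts Mon (29d); Mar starts Tue (31d); Apr starts Fri (30d) ✓; May starts Sun (31d); Jun starts Wed (30d); Jul starts Fri (31d) ✓; Aug starts Mon (31d); Sep starts Thu (30d); Oct starts Sat (31d) ✓; Nov starts Tue (30d); Dec starts Thu (31d) ✓.
Five-Saturday months: January, April, July, October, December → 5.

5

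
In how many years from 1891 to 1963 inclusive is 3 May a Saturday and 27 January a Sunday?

Check each year's weekday for 3 May and 27 January:
  1891: Sun/Tue  1892: Tue/Wed  1893: Wed/Fri  1894: Thu/Sat  1895: Fri/Sun  1896: Sun/Mon  1897: Mon/Wed  1898: Tue/Thu  1899: Wed/Fri  1900: Thu/Sat  1901: Fri/Sun  1902: Sat/Mon  1903: Sun/Tue  1904: Tue/Wed  …(45 more)…  1950: Wed/Fri  1951: Thu/Sat  1952: Sat/Sun ✓  1953: Sun/Tue  1954: Mon/Wed  1955: Tue/Thu  1956: Thu/Fri  1957: Fri/Sun  1958: Sat/Mon  1959: Sun/Tue  1960: Tue/Wed  1961: Wed/Fri  1962: Thu/Sat  1963: Fri/Sun
Both conditions hold in: 1924, 1952 — 2.

2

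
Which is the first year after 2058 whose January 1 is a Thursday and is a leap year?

Jan 1 advances by 2 weekdays after a leap year and by 1 after a common year.
2058: Jan 1 is Tuesday.
2059: Wednesday
2060: Thursday (leap)
2060 begins on a Thursday and is a leap year.

2060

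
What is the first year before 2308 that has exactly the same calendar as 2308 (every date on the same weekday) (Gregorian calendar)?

2296

Two years share a calendar iff Jan 1 falls on the same weekday and both are leap or both are common. 2308: Jan 1 is Wednesday, leap year.
2307: Jan 1 Tuesday, common
2306: Jan 1 Monday, common
2305: Jan 1 Sunday, common
2304: Jan 1 Friday, leap
2303: Jan 1 Thursday, common
2302: Jan 1 Wednesday, common
2301: Jan 1 Tuesday, common
2300: Jan 1 Monday, common
2299: Jan 1 Sunday, common
2298: Jan 1 Saturday, common
2297: Jan 1 Friday, common
2296: Jan 1 Wednesday, leap
2296 matches on both conditions.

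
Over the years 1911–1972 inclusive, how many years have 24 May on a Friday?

Track 24 May's weekday year by year (advancing +1, or +2 across a Feb 29):
  1911: Wed  1912: Fri (+2) ✓  1913: Sat (+1)  1914: Sun (+1)  1915: Mon (+1)
  1916: Wed (+2)  1917: Thu (+1)  1918: Fri (+1) ✓  1919: Sat (+1)  1920: Mon (+2)
  1921: Tue (+1)  1922: Wed (+1)  1923: Thu (+1)  1924: Sat (+2)  … (34 more years) …
  1959: Sun (+1)  1960: Tue (+2)  1961: Wed (+1)  1962: Thu (+1)  1963: Fri (+1) ✓
  1964: Sun (+2)  1965: Mon (+1)  1966: Tue (+1)  1967: Wed (+1)  1968: Fri (+2) ✓
  1969: Sat (+1)  1970: Sun (+1)  1971: Mon (+1)  1972: Wed (+2)
Friday years: 1912, 1918, 1929, 1935, 1940, 1946, 1957, 1963, 1968 — 9 in total.

9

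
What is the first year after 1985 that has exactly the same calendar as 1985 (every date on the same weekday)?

Two years share a calendar iff Jan 1 falls on the same weekday and both are leap or both are common. 1985: Jan 1 is Tuesday, common year.
1986: Jan 1 Wednesday, common
1987: Jan 1 Thursday, common
1988: Jan 1 Friday, leap
1989: Jan 1 Sunday, common
1990: Jan 1 Monday, common
1991: Jan 1 Tuesday, common
1991 matches on both conditions.

1991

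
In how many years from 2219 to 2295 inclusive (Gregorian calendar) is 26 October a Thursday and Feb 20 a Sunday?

3

Check each year's weekday for 26 October and Feb 20:
  2219: Tue/Sat  2220: Thu/Sun ✓  2221: Fri/Tue  2222: Sat/Wed  2223: Sun/Thu  2224: Tue/Fri  2225: Wed/Sun  2226: Thu/Mon  2227: Fri/Tue  2228: Sun/Wed  2229: Mon/Fri  2230: Tue/Sat  2231: Wed/Sun  2232: Fri/Mon  …(49 more)…  2282: Thu/Mon  2283: Fri/Tue  2284: Sun/Wed  2285: Mon/Fri  2286: Tue/Sat  2287: Wed/Sun  2288: Fri/Mon  2289: Sat/Wed  2290: Sun/Thu  2291: Mon/Fri  2292: Wed/Sat  2293: Thu/Mon  2294: Fri/Tue  2295: Sat/Wed
Both conditions hold in: 2220, 2248, 2276 — 3.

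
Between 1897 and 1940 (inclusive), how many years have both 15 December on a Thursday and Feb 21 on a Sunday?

Check each year's weekday for 15 December and Feb 21:
  1897: Wed/Sun  1898: Thu/Mon  1899: Fri/Tue  1900: Sat/Wed  1901: Sun/Thu  1902: Mon/Fri  1903: Tue/Sat  1904: Thu/Sun ✓  1905: Fri/Tue  1906: Sat/Wed  1907: Sun/Thu  1908: Tue/Fri  1909: Wed/Sun  1910: Thu/Mon  …(16 more)…  1927: Thu/Mon  1928: Sat/Tue  1929: Sun/Thu  1930: Mon/Fri  1931: Tue/Sat  1932: Thu/Sun ✓  1933: Fri/Tue  1934: Sat/Wed  1935: Sun/Thu  1936: Tue/Fri  1937: Wed/Sun  1938: Thu/Mon  1939: Fri/Tue  1940: Sun/Wed
Both conditions hold in: 1904, 1932 — 2.

2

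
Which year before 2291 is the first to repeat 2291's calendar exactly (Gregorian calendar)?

2285

Two years share a calendar iff Jan 1 falls on the same weekday and both are leap or both are common. 2291: Jan 1 is Thursday, common year.
2290: Jan 1 Wednesday, common
2289: Jan 1 Tuesday, common
2288: Jan 1 Sunday, leap
2287: Jan 1 Saturday, common
2286: Jan 1 Friday, common
2285: Jan 1 Thursday, common
2285 matches on both conditions.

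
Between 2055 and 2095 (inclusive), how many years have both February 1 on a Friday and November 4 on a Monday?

4

Check each year's weekday for February 1 and November 4:
  2055: Mon/Thu  2056: Tue/Sat  2057: Thu/Sun  2058: Fri/Mon ✓  2059: Sat/Tue  2060: Sun/Thu  2061: Tue/Fri  2062: Wed/Sat  2063: Thu/Sun  2064: Fri/Tue  2065: Sun/Wed  2066: Mon/Thu  2067: Tue/Fri  2068: Wed/Sun  …(13 more)…  2082: Sun/Wed  2083: Mon/Thu  2084: Tue/Sat  2085: Thu/Sun  2086: Fri/Mon ✓  2087: Sat/Tue  2088: Sun/Thu  2089: Tue/Fri  2090: Wed/Sat  2091: Thu/Sun  2092: Fri/Tue  2093: Sun/Wed  2094: Mon/Thu  2095: Tue/Fri
Both conditions hold in: 2058, 2069, 2075, 2086 — 4.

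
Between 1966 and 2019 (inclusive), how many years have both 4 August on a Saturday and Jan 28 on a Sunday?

6

Check each year's weekday for 4 August and Jan 28:
  1966: Thu/Fri  1967: Fri/Sat  1968: Sun/Sun  1969: Mon/Tue  1970: Tue/Wed  1971: Wed/Thu  1972: Fri/Fri  1973: Sat/Sun ✓  1974: Sun/Mon  1975: Mon/Tue  1976: Wed/Wed  1977: Thu/Fri  1978: Fri/Sat  1979: Sat/Sun ✓  …(26 more)…  2006: Fri/Sat  2007: Sat/Sun ✓  2008: Mon/Mon  2009: Tue/Wed  2010: Wed/Thu  2011: Thu/Fri  2012: Sat/Sat  2013: Sun/Mon  2014: Mon/Tue  2015: Tue/Wed  2016: Thu/Thu  2017: Fri/Sat  2018: Sat/Sun ✓  2019: Sun/Mon
Both conditions hold in: 1973, 1979, 1990, 2001, 2007, 2018 — 6.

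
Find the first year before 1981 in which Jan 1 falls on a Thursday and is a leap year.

1976

Jan 1 advances by 2 weekdays after a leap year and by 1 after a common year.
1981: Jan 1 is Thursday.
1980: Tuesday (leap)
1979: Monday
1978: Sunday
1977: Saturday
1976: Thursday (leap)
1976 begins on a Thursday and is a leap year.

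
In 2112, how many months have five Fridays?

5

A month of length L has five Fridays iff its first Friday is on day ≤ L−28 (so day 1–3 in a 31-day month, 1–2 in a 30-day month, day 1 in a leap February).
Checking each month of 2112: Jan starts Fri (31d) ✓; Feb starts Mon (29d); Mar starts Tue (31d); Apr starts Fri (30d) ✓; May starts Sun (31d); Jun starts Wed (30d); Jul starts Fri (31d) ✓; Aug starts Mon (31d); Sep starts Thu (30d) ✓; Oct starts Sat (31d); Nov starts Tue (30d); Dec starts Thu (31d) ✓.
Five-Friday months: January, April, July, September, December → 5.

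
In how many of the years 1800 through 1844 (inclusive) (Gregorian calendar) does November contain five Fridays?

13

November has 30 days; it has five Fridays when Friday falls among the first (month-length − 28) days — i.e. when November 1 is one of Friday/Thursday.
November 1 by year: 1800:Sat 1801:Sun 1802:Mon 1803:Tue 1804:Thu✓ 1805:Fri✓ 1806:Sat 1807:Sun 1808:Tue 1809:Wed 1810:Thu✓ 1811:Fri✓ 1812:Sun 1813:Mon 1814:Tue …(15 more)… 1830:Mon 1831:Tue 1832:Thu✓ 1833:Fri✓ 1834:Sat 1835:Sun 1836:Tue 1837:Wed 1838:Thu✓ 1839:Fri✓ 1840:Sun 1841:Mon 1842:Tue 1843:Wed 1844:Fri✓
Years with five Fridays: 1804, 1805, 1810, 1811, 1816, 1821, 1822, 1827, 1832, 1833, 1838, 1839, 1844 → 13.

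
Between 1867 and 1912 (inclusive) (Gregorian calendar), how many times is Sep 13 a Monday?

Track Sep 13's weekday year by year (advancing +1, or +2 across a Feb 29):
  1867: Fri  1868: Sun (+2)  1869: Mon (+1) ✓  1870: Tue (+1)  1871: Wed (+1)
  1872: Fri (+2)  1873: Sat (+1)  1874: Sun (+1)  1875: Mon (+1) ✓  1876: Wed (+2)
  1877: Thu (+1)  1878: Fri (+1)  1879: Sat (+1)  1880: Mon (+2) ✓  … (18 more years) …
  1899: Wed (+1)  1900: Thu (+1)  1901: Fri (+1)  1902: Sat (+1)  1903: Sun (+1)
  1904: Tue (+2)  1905: Wed (+1)  1906: Thu (+1)  1907: Fri (+1)  1908: Sun (+2)
  1909: Mon (+1) ✓  1910: Tue (+1)  1911: Wed (+1)  1912: Fri (+2)
Monday years: 1869, 1875, 1880, 1886, 1897, 1909 — 6 in total.

6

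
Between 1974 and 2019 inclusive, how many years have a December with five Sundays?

20

December has 31 days; it has five Sundays when Sunday falls among the first (month-length − 28) days — i.e. when December 1 is one of Sunday/Saturday/Friday.
December 1 by year: 1974:Sun✓ 1975:Mon 1976:Wed 1977:Thu 1978:Fri✓ 1979:Sat✓ 1980:Mon 1981:Tue 1982:Wed 1983:Thu 1984:Sat✓ 1985:Sun✓ 1986:Mon 1987:Tue 1988:Thu …(16 more)… 2005:Thu 2006:Fri✓ 2007:Sat✓ 2008:Mon 2009:Tue 2010:Wed 2011:Thu 2012:Sat✓ 2013:Sun✓ 2014:Mon 2015:Tue 2016:Thu 2017:Fri✓ 2018:Sat✓ 2019:Sun✓
Years with five Sundays: 1974, 1978, 1979, 1984, 1985, 1989, 1990, 1991, 1995, 1996, 2000, 2001, 2002, 2006, 2007, 2012, 2013, 2017, 2018, 2019 → 20.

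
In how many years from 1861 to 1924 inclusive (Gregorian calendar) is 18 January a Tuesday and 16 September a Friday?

Check each year's weekday for 18 January and 16 September:
  1861: Fri/Mon  1862: Sat/Tue  1863: Sun/Wed  1864: Mon/Fri  1865: Wed/Sat  1866: Thu/Sun  1867: Fri/Mon  1868: Sat/Wed  1869: Mon/Thu  1870: Tue/Fri ✓  1871: Wed/Sat  1872: Thu/Mon  1873: Sat/Tue  1874: Sun/Wed  …(36 more)…  1911: Wed/Sat  1912: Thu/Mon  1913: Sat/Tue  1914: Sun/Wed  1915: Mon/Thu  1916: Tue/Sat  1917: Thu/Sun  1918: Fri/Mon  1919: Sat/Tue  1920: Sun/Thu  1921: Tue/Fri ✓  1922: Wed/Sat  1923: Thu/Sun  1924: Fri/Tue
Both conditions hold in: 1870, 1881, 1887, 1898, 1910, 1921 — 6.

6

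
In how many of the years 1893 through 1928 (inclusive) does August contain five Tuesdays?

16

August has 31 days; it has five Tuesdays when Tuesday falls among the first (month-length − 28) days — i.e. when August 1 is one of Tuesday/Monday/Sunday.
August 1 by year: 1893:Tue✓ 1894:Wed 1895:Thu 1896:Sat 1897:Sun✓ 1898:Mon✓ 1899:Tue✓ 1900:Wed 1901:Thu 1902:Fri 1903:Sat 1904:Mon✓ 1905:Tue✓ 1906:Wed 1907:Thu …(6 more)… 1914:Sat 1915:Sun✓ 1916:Tue✓ 1917:Wed 1918:Thu 1919:Fri 1920:Sun✓ 1921:Mon✓ 1922:Tue✓ 1923:Wed 1924:Fri 1925:Sat 1926:Sun✓ 1927:Mon✓ 1928:Wed
Years with five Tuesdays: 1893, 1897, 1898, 1899, 1904, 1905, 1909, 1910, 1911, 1915, 1916, 1920, 1921, 1922, 1926, 1927 → 16.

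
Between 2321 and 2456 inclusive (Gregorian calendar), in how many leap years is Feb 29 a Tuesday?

Leap years in 2321–2456: 34 of them.
Feb 29 weekday advances by 5 (mod 7) from one leap year to the next four years later (or differs when a century non-leap intervenes).
Leap-day weekdays: 2324:Fri 2328:Wed 2332:Mon 2336:Sat 2340:Thu 2344:Tue✓ 2348:Sun 2352:Fri 2356:Wed 2360:Mon 2364:Sat 2368:Thu 2372:Tue✓ …(8 more)… 2408:Fri 2412:Wed 2416:Mon 2420:Sat 2424:Thu 2428:Tue✓ 2432:Sun 2436:Fri 2440:Wed 2444:Mon 2448:Sat 2452:Thu 2456:Tue✓
Tuesday: 2344, 2372, 2400, 2428, 2456 → 5.

5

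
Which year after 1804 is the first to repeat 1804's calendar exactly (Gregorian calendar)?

1832

Two years share a calendar iff Jan 1 falls on the same weekday and both are leap or both are common. 1804: Jan 1 is Sunday, leap year.
1805: Jan 1 Tuesday, common
1806: Jan 1 Wednesday, common
1807: Jan 1 Thursday, common
1808: Jan 1 Friday, leap
1809: Jan 1 Sunday, common
1810: Jan 1 Monday, common
1811: Jan 1 Tuesday, common
1812: Jan 1 Wednesday, leap
1813: Jan 1 Friday, common
1814: Jan 1 Saturday, common
1815: Jan 1 Sunday, common
1816: Jan 1 Monday, leap
1817: Jan 1 Wednesday, common
1818: Jan 1 Thursday, common
1819: Jan 1 Friday, common
1820: Jan 1 Saturday, leap
1821: Jan 1 Monday, common
1822: Jan 1 Tuesday, common
1823: Jan 1 Wednesday, common
1824: Jan 1 Thursday, leap
1825: Jan 1 Saturday, common
1826: Jan 1 Sunday, common
1827: Jan 1 Monday, common
1828: Jan 1 Tuesday, leap
1829: Jan 1 Thursday, common
1830: Jan 1 Friday, common
1831: Jan 1 Saturday, common
1832: Jan 1 Sunday, leap
1832 matches on both conditions.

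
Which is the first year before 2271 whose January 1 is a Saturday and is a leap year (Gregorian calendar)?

Jan 1 advances by 2 weekdays after a leap year and by 1 after a common year.
2271: Jan 1 is Sunday.
2270: Saturday
2269: Friday
2268: Wednesday (leap)
2267: Tuesday
2266: Monday
2265: Sunday
2264: Friday (leap)
2263: Thursday
2262: Wednesday
2261: Tuesday
2260: Sunday (leap)
2259: Saturday
2258: Friday
2257: Thursday
2256: Tuesday (leap)
2255: Monday
2254: Sunday
2253: Saturday
2252: Thursday (leap)
2251: Wednesday
2250: Tuesday
2249: Monday
2248: Saturday (leap)
2248 begins on a Saturday and is a leap year.

2248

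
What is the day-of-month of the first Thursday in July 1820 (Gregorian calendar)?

6

July 1, 1820 is a Saturday, so the first Thursday is the 6th.
The first Thursday is 6 + 0 = 6.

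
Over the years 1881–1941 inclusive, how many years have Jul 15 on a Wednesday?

Track Jul 15's weekday year by year (advancing +1, or +2 across a Feb 29):
  1881: Fri  1882: Sat (+1)  1883: Sun (+1)  1884: Tue (+2)  1885: Wed (+1) ✓
  1886: Thu (+1)  1887: Fri (+1)  1888: Sun (+2)  1889: Mon (+1)  1890: Tue (+1)
  1891: Wed (+1) ✓  1892: Fri (+2)  1893: Sat (+1)  1894: Sun (+1)  … (33 more years) …
  1928: Sun (+2)  1929: Mon (+1)  1930: Tue (+1)  1931: Wed (+1) ✓  1932: Fri (+2)
  1933: Sat (+1)  1934: Sun (+1)  1935: Mon (+1)  1936: Wed (+2) ✓  1937: Thu (+1)
  1938: Fri (+1)  1939: Sat (+1)  1940: Mon (+2)  1941: Tue (+1)
Wednesday years: 1885, 1891, 1896, 1903, 1908, 1914, 1925, 1931, 1936 — 9 in total.

9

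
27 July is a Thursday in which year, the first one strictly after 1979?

1989

From one year to the next, a fixed date's weekday advances by 1, or by 2 when a Feb 29 lies between the two dates.
1979: July 27 is Friday.
1980: Sunday (+2)
1981: Monday (+1)
1982: Tuesday (+1)
1983: Wednesday (+1)
1984: Friday (+2)
1985: Saturday (+1)
1986: Sunday (+1)
1987: Monday (+1)
1988: Wednesday (+2)
1989: Thursday (+1)
27 July falls on a Thursday in 1989.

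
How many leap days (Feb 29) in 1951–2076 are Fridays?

Leap years in 1951–2076: 32 of them.
Feb 29 weekday advances by 5 (mod 7) from one leap year to the next four years later (or differs when a century non-leap intervenes).
Leap-day weekdays: 1952:Fri✓ 1956:Wed 1960:Mon 1964:Sat 1968:Thu 1972:Tue 1976:Sun 1980:Fri✓ 1984:Wed 1988:Mon 1992:Sat 1996:Thu 2000:Tue …(6 more)… 2028:Tue 2032:Sun 2036:Fri✓ 2040:Wed 2044:Mon 2048:Sat 2052:Thu 2056:Tue 2060:Sun 2064:Fri✓ 2068:Wed 2072:Mon 2076:Sat
Friday: 1952, 1980, 2008, 2036, 2064 → 5.

5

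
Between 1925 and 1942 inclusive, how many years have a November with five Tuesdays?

5

November has 30 days; it has five Tuesdays when Tuesday falls among the first (month-length − 28) days — i.e. when November 1 is one of Tuesday/Monday.
November 1 by year: 1925:Sun 1926:Mon✓ 1927:Tue✓ 1928:Thu 1929:Fri 1930:Sat 1931:Sun 1932:Tue✓ 1933:Wed 1934:Thu 1935:Fri 1936:Sun 1937:Mon✓ 1938:Tue✓ 1939:Wed 1940:Fri 1941:Sat 1942:Sun
Years with five Tuesdays: 1926, 1927, 1932, 1937, 1938 → 5.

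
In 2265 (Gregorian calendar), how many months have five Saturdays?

4

A month of length L has five Saturdays iff its first Saturday is on day ≤ L−28 (so day 1–3 in a 31-day month, 1–2 in a 30-day month, day 1 in a leap February).
Checking each month of 2265: Jan starts Sun (31d); Feb starts Wed (28d); Mar starts Wed (31d); Apr starts Sat (30d) ✓; May starts Mon (31d); Jun starts Thu (30d); Jul starts Sat (31d) ✓; Aug starts Tue (31d); Sep starts Fri (30d) ✓; Oct starts Sun (31d); Nov starts Wed (30d); Dec starts Fri (31d) ✓.
Five-Saturday months: April, July, September, December → 4.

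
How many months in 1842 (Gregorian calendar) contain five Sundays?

A month of length L has five Sundays iff its first Sunday is on day ≤ L−28 (so day 1–3 in a 31-day month, 1–2 in a 30-day month, day 1 in a leap February).
Checking each month of 1842: Jan starts Sat (31d) ✓; Feb starts Tue (28d); Mar starts Tue (31d); Apr starts Fri (30d); May starts Sun (31d) ✓; Jun starts Wed (30d); Jul starts Fri (31d) ✓; Aug starts Mon (31d); Sep starts Thu (30d); Oct starts Sat (31d) ✓; Nov starts Tue (30d); Dec starts Thu (31d).
Five-Sunday months: January, May, July, October → 4.

4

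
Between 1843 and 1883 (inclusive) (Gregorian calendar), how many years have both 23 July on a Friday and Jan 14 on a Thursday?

4

Check each year's weekday for 23 July and Jan 14:
  1843: Sun/Sat  1844: Tue/Sun  1845: Wed/Tue  1846: Thu/Wed  1847: Fri/Thu ✓  1848: Sun/Fri  1849: Mon/Sun  1850: Tue/Mon  1851: Wed/Tue  1852: Fri/Wed  1853: Sat/Fri  1854: Sun/Sat  1855: Mon/Sun  1856: Wed/Mon  …(13 more)…  1870: Sat/Fri  1871: Sun/Sat  1872: Tue/Sun  1873: Wed/Tue  1874: Thu/Wed  1875: Fri/Thu ✓  1876: Sun/Fri  1877: Mon/Sun  1878: Tue/Mon  1879: Wed/Tue  1880: Fri/Wed  1881: Sat/Fri  1882: Sun/Sat  1883: Mon/Sun
Both conditions hold in: 1847, 1858, 1869, 1875 — 4.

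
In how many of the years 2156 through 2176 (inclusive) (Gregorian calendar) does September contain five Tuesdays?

5

September has 30 days; it has five Tuesdays when Tuesday falls among the first (month-length − 28) days — i.e. when September 1 is one of Tuesday/Monday.
September 1 by year: 2156:Wed 2157:Thu 2158:Fri 2159:Sat 2160:Mon✓ 2161:Tue✓ 2162:Wed 2163:Thu 2164:Sat 2165:Sun 2166:Mon✓ 2167:Tue✓ 2168:Thu 2169:Fri 2170:Sat 2171:Sun 2172:Tue✓ 2173:Wed 2174:Thu 2175:Fri 2176:Sun
Years with five Tuesdays: 2160, 2161, 2166, 2167, 2172 → 5.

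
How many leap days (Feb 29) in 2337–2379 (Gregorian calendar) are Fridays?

Leap years in 2337–2379: 10 of them.
Feb 29 weekday advances by 5 (mod 7) from one leap year to the next four years later (or differs when a century non-leap intervenes).
Leap-day weekdays: 2340:Thu 2344:Tue 2348:Sun 2352:Fri✓ 2356:Wed 2360:Mon 2364:Sat 2368:Thu 2372:Tue 2376:Sun
Friday: 2352 → 1.

1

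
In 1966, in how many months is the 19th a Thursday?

Check the 19th of each month of 1966: Jan 19: Wed, Feb 19: Sat, Mar 19: Sat, Apr 19: Tue, May 19: Thu, Jun 19: Sun, Jul 19: Tue, Aug 19: Fri, Sep 19: Mon, Oct 19: Wed, Nov 19: Sat, Dec 19: Mon.
Thursday occurs in May — 1 month.

1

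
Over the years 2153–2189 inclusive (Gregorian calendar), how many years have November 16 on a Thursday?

Track November 16's weekday year by year (advancing +1, or +2 across a Feb 29):
  2153: Fri  2154: Sat (+1)  2155: Sun (+1)  2156: Tue (+2)  2157: Wed (+1)
  2158: Thu (+1) ✓  2159: Fri (+1)  2160: Sun (+2)  2161: Mon (+1)  2162: Tue (+1)
  2163: Wed (+1)  2164: Fri (+2)  2165: Sat (+1)  2166: Sun (+1)  … (9 more years) …
  2176: Sat (+2)  2177: Sun (+1)  2178: Mon (+1)  2179: Tue (+1)  2180: Thu (+2) ✓
  2181: Fri (+1)  2182: Sat (+1)  2183: Sun (+1)  2184: Tue (+2)  2185: Wed (+1)
  2186: Thu (+1) ✓  2187: Fri (+1)  2188: Sun (+2)  2189: Mon (+1)
Thursday years: 2158, 2169, 2175, 2180, 2186 — 5 in total.

5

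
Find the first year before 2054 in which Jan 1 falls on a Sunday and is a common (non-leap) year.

Jan 1 advances by 2 weekdays after a leap year and by 1 after a common year.
2054: Jan 1 is Thursday.
2053: Wednesday
2052: Monday (leap)
2051: Sunday
2051 begins on a Sunday and is a common year.

2051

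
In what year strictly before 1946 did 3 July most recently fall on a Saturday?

1943

From one year to the next, a fixed date's weekday advances by 1, or by 2 when a Feb 29 lies between the two dates.
1946: July 3 is Wednesday.
1945: Tuesday (−1)
1944: Monday (−1)
1943: Saturday (−2)
3 July falls on a Saturday in 1943.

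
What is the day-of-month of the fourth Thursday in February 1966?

February 1, 1966 is a Tuesday, so the first Thursday is the 3rd.
The fourth Thursday is 3 + 21 = 24.

24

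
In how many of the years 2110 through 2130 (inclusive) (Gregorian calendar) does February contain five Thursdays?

February has 28 days (29 in leap years); it has five Thursdays when Thursday falls among the first (month-length − 28) days — i.e. when February 1 is Thursday in a leap year (never in a common year).
February 1 by year: 2110:Sat 2111:Sun 2112:Mon 2113:Wed 2114:Thu 2115:Fri 2116:Sat 2117:Mon 2118:Tue 2119:Wed 2120:Thu✓ 2121:Sat 2122:Sun 2123:Mon 2124:Tue 2125:Thu 2126:Fri 2127:Sat 2128:Sun 2129:Tue 2130:Wed
Years with five Thursdays: 2120 → 1.

1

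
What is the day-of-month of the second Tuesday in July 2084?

11

July 1, 2084 is a Saturday, so the first Tuesday is the 4th.
The second Tuesday is 4 + 7 = 11.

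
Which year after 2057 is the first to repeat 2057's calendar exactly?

2063

Two years share a calendar iff Jan 1 falls on the same weekday and both are leap or both are common. 2057: Jan 1 is Monday, common year.
2058: Jan 1 Tuesday, common
2059: Jan 1 Wednesday, common
2060: Jan 1 Thursday, leap
2061: Jan 1 Saturday, common
2062: Jan 1 Sunday, common
2063: Jan 1 Monday, common
2063 matches on both conditions.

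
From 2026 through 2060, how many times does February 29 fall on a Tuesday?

2

Leap years in 2026–2060: 9 of them.
Feb 29 weekday advances by 5 (mod 7) from one leap year to the next four years later (or differs when a century non-leap intervenes).
Leap-day weekdays: 2028:Tue✓ 2032:Sun 2036:Fri 2040:Wed 2044:Mon 2048:Sat 2052:Thu 2056:Tue✓ 2060:Sun
Tuesday: 2028, 2056 → 2.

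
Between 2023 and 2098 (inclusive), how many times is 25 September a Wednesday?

Track 25 September's weekday year by year (advancing +1, or +2 across a Feb 29):
  2023: Mon  2024: Wed (+2) ✓  2025: Thu (+1)  2026: Fri (+1)  2027: Sat (+1)
  2028: Mon (+2)  2029: Tue (+1)  2030: Wed (+1) ✓  2031: Thu (+1)  2032: Sat (+2)
  2033: Sun (+1)  2034: Mon (+1)  2035: Tue (+1)  2036: Thu (+2)  … (48 more years) …
  2085: Tue (+1)  2086: Wed (+1) ✓  2087: Thu (+1)  2088: Sat (+2)  2089: Sun (+1)
  2090: Mon (+1)  2091: Tue (+1)  2092: Thu (+2)  2093: Fri (+1)  2094: Sat (+1)
  2095: Sun (+1)  2096: Tue (+2)  2097: Wed (+1) ✓  2098: Thu (+1)
Wednesday years: 2024, 2030, 2041, 2047, 2052, 2058, 2069, 2075, 2080, 2086, 2097 — 11 in total.

11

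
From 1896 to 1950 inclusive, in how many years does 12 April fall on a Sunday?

8

Track 12 April's weekday year by year (advancing +1, or +2 across a Feb 29):
  1896: Sun ✓  1897: Mon (+1)  1898: Tue (+1)  1899: Wed (+1)  1900: Thu (+1)
  1901: Fri (+1)  1902: Sat (+1)  1903: Sun (+1) ✓  1904: Tue (+2)  1905: Wed (+1)
  1906: Thu (+1)  1907: Fri (+1)  1908: Sun (+2) ✓  1909: Mon (+1)  … (27 more years) …
  1937: Mon (+1)  1938: Tue (+1)  1939: Wed (+1)  1940: Fri (+2)  1941: Sat (+1)
  1942: Sun (+1) ✓  1943: Mon (+1)  1944: Wed (+2)  1945: Thu (+1)  1946: Fri (+1)
  1947: Sat (+1)  1948: Mon (+2)  1949: Tue (+1)  1950: Wed (+1)
Sunday years: 1896, 1903, 1908, 1914, 1925, 1931, 1936, 1942 — 8 in total.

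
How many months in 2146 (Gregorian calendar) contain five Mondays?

4

A month of length L has five Mondays iff its first Monday is on day ≤ L−28 (so day 1–3 in a 31-day month, 1–2 in a 30-day month, day 1 in a leap February).
Checking each month of 2146: Jan starts Sat (31d) ✓; Feb starts Tue (28d); Mar starts Tue (31d); Apr starts Fri (30d); May starts Sun (31d) ✓; Jun starts Wed (30d); Jul starts Fri (31d); Aug starts Mon (31d) ✓; Sep starts Thu (30d); Oct starts Sat (31d) ✓; Nov starts Tue (30d); Dec starts Thu (31d).
Five-Monday months: January, May, August, October → 4.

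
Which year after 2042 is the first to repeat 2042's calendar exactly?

Two years share a calendar iff Jan 1 falls on the same weekday and both are leap or both are common. 2042: Jan 1 is Wednesday, common year.
2043: Jan 1 Thursday, common
2044: Jan 1 Friday, leap
2045: Jan 1 Sunday, common
2046: Jan 1 Monday, common
2047: Jan 1 Tuesday, common
2048: Jan 1 Wednesday, leap
2049: Jan 1 Friday, common
2050: Jan 1 Saturday, common
2051: Jan 1 Sunday, common
2052: Jan 1 Monday, leap
2053: Jan 1 Wednesday, common
2053 matches on both conditions.

2053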